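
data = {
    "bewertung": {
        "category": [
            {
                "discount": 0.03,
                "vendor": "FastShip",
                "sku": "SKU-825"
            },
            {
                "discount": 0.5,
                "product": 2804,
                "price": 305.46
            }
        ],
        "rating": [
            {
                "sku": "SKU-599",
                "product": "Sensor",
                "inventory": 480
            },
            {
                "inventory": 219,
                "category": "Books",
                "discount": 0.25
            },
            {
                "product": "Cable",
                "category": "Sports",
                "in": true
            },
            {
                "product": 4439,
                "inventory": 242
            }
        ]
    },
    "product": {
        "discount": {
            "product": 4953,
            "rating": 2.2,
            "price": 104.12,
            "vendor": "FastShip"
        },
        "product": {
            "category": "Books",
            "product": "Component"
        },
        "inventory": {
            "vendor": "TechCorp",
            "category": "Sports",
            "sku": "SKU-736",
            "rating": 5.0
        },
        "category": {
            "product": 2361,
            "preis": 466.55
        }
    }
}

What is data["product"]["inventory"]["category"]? "Sports"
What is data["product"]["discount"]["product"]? 4953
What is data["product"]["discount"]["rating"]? 2.2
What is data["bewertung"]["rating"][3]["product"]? 4439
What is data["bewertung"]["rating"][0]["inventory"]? 480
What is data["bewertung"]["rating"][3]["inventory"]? 242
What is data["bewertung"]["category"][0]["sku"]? "SKU-825"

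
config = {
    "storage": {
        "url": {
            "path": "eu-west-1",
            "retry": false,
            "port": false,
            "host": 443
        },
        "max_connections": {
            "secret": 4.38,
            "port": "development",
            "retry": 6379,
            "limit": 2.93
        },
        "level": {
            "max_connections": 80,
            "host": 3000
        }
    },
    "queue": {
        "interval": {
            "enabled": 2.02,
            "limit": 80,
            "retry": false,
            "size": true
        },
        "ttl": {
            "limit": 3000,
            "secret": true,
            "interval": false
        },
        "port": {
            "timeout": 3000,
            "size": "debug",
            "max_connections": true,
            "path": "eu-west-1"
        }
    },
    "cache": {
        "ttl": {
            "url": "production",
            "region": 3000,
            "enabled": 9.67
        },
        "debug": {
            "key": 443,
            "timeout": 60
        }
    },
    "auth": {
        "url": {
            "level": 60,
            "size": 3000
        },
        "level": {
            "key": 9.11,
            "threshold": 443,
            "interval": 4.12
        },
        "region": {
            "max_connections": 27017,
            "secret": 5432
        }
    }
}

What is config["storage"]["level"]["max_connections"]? 80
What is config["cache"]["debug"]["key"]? 443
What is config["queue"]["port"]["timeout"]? 3000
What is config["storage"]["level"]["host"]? 3000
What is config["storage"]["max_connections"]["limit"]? 2.93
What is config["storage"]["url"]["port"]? False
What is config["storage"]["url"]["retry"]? False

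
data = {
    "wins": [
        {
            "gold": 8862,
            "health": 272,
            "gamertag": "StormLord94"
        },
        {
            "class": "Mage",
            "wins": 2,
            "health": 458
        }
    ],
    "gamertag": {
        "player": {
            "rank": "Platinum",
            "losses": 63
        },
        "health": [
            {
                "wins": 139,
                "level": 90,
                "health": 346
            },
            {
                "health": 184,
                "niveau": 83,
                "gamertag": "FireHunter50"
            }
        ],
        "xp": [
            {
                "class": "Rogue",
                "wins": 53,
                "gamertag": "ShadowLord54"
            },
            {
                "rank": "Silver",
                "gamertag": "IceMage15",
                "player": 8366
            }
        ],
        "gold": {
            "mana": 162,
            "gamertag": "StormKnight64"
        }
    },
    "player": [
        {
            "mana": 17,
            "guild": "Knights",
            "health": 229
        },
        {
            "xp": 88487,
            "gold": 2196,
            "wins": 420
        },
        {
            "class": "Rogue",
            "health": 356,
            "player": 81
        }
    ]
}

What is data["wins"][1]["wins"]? 2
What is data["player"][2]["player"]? 81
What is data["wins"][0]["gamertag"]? "StormLord94"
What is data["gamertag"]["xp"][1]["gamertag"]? "IceMage15"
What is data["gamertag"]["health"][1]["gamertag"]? "FireHunter50"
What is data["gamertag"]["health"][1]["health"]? 184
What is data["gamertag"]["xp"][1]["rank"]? "Silver"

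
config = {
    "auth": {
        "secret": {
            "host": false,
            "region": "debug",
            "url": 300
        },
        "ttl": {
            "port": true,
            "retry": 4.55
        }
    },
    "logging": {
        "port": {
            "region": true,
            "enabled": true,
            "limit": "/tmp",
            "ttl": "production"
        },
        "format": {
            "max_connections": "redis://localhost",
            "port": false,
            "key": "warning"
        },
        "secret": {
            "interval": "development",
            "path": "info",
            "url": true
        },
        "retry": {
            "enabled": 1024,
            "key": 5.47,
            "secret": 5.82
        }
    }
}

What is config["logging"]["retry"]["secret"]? 5.82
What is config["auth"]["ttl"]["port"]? True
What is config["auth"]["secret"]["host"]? False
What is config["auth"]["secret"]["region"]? "debug"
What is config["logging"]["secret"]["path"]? "info"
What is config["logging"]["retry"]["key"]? 5.47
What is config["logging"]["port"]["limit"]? "/tmp"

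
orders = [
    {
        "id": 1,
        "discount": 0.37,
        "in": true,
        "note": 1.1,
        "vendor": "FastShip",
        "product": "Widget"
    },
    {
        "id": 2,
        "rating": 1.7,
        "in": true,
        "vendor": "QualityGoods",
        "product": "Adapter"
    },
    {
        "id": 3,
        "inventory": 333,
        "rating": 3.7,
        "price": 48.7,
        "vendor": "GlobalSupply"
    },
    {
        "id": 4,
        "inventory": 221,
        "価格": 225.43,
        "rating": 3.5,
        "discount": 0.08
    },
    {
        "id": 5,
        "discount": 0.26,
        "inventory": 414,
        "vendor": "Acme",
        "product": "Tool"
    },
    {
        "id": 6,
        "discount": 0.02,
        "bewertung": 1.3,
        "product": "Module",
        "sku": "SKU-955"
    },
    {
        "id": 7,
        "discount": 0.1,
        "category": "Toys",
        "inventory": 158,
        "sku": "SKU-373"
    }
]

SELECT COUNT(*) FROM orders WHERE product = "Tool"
1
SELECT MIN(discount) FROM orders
0.02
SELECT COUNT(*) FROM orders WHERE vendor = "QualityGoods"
1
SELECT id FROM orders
[1, 2, 3, 4, 5, 6, 7]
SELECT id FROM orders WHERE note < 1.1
[]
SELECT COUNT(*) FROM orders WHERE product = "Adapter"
1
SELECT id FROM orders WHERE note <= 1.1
[1]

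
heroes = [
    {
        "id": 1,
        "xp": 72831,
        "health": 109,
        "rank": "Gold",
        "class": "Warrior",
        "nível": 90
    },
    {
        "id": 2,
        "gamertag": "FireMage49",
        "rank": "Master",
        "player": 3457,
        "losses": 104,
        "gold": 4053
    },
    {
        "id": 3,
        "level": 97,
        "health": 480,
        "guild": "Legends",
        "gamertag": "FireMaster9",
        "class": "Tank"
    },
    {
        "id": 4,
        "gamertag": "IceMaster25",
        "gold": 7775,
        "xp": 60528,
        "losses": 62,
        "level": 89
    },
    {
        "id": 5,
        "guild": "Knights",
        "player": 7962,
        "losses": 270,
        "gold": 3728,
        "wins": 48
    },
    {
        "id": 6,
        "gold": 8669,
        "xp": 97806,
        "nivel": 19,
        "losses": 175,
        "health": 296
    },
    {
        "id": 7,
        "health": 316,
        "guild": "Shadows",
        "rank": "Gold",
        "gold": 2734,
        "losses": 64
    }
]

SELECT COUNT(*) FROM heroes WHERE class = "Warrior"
1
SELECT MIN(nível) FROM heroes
90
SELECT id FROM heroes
[1, 2, 3, 4, 5, 6, 7]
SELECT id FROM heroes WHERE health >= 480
[3]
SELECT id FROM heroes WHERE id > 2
[3, 4, 5, 6, 7]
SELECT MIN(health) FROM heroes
109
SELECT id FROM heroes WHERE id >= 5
[5, 6, 7]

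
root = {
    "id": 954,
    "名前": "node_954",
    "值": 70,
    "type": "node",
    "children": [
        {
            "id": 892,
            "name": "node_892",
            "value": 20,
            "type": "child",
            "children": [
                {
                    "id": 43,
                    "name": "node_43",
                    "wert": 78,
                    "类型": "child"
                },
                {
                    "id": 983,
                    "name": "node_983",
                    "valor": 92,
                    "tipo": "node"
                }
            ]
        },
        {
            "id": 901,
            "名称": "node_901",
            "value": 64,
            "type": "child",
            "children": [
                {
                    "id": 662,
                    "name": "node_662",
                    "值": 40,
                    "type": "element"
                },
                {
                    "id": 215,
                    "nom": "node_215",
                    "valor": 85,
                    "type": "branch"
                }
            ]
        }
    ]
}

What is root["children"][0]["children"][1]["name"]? "node_983"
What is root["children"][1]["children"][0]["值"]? 40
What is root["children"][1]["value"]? 64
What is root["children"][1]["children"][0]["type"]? "element"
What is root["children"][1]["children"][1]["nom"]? "node_215"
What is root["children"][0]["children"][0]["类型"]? "child"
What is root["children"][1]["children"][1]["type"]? "branch"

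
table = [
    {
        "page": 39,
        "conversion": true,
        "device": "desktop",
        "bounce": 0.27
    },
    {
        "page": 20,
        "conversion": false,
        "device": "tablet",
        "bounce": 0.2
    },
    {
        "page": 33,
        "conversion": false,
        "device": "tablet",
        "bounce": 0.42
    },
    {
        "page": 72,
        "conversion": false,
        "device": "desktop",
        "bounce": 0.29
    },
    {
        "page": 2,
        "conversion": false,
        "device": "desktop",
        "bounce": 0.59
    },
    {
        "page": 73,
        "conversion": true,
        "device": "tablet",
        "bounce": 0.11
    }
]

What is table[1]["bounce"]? 0.2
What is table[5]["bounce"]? 0.11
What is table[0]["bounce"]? 0.27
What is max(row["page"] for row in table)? 73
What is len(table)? 6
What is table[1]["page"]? 20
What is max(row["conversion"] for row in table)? True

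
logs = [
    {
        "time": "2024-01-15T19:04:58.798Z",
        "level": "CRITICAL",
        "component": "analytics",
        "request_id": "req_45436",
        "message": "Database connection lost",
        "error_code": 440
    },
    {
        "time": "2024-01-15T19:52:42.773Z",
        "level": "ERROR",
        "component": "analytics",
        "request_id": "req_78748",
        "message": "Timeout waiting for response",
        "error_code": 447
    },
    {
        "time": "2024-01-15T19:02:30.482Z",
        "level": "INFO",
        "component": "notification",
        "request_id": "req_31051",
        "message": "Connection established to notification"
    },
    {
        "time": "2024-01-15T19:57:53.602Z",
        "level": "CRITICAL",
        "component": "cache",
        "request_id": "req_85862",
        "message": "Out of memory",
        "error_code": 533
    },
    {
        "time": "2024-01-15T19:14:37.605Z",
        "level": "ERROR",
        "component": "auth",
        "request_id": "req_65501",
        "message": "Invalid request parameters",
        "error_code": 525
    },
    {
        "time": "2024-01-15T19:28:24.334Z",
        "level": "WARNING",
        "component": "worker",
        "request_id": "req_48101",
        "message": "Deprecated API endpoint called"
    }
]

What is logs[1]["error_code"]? 447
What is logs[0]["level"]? "CRITICAL"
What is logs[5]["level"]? "WARNING"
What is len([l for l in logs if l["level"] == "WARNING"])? 1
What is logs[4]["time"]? "2024-01-15T19:14:37.605Z"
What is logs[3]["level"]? "CRITICAL"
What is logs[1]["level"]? "ERROR"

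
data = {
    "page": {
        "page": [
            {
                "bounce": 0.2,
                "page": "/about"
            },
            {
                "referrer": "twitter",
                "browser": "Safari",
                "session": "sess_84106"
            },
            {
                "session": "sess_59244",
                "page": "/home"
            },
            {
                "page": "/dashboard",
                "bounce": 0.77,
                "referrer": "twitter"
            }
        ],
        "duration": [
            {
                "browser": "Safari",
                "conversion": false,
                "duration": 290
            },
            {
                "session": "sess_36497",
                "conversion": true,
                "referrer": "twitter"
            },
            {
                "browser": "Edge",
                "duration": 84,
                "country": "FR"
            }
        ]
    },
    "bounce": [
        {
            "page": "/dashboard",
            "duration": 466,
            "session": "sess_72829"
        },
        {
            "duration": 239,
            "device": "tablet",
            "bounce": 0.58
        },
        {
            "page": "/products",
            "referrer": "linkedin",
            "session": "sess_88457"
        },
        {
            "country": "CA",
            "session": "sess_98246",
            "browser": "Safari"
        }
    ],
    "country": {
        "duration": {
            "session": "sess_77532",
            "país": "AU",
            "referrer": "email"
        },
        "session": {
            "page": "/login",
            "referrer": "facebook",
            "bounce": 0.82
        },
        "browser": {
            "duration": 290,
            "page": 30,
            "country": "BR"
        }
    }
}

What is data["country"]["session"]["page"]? "/login"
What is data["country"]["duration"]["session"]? "sess_77532"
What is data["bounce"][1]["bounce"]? 0.58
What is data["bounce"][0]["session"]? "sess_72829"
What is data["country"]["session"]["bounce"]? 0.82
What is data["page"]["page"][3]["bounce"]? 0.77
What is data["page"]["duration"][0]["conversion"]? False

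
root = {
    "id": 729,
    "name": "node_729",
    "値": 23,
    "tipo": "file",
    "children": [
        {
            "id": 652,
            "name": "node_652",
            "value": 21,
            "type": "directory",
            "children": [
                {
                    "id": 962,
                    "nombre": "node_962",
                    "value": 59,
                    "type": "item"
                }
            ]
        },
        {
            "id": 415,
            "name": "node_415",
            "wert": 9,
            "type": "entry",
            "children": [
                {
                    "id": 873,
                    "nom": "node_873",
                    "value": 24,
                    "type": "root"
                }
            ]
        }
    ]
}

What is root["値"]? 23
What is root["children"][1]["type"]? "entry"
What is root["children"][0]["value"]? 21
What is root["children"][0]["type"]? "directory"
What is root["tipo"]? "file"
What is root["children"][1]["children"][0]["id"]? 873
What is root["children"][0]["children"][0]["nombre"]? "node_962"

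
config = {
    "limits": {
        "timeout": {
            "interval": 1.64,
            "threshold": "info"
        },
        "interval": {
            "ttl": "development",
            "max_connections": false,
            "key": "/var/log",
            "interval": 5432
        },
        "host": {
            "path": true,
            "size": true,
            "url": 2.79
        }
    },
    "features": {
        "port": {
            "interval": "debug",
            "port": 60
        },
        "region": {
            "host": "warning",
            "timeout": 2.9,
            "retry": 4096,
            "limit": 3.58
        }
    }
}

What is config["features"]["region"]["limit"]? 3.58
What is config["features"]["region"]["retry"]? 4096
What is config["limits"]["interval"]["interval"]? 5432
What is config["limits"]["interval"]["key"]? "/var/log"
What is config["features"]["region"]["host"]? "warning"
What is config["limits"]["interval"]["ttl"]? "development"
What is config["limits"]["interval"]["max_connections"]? False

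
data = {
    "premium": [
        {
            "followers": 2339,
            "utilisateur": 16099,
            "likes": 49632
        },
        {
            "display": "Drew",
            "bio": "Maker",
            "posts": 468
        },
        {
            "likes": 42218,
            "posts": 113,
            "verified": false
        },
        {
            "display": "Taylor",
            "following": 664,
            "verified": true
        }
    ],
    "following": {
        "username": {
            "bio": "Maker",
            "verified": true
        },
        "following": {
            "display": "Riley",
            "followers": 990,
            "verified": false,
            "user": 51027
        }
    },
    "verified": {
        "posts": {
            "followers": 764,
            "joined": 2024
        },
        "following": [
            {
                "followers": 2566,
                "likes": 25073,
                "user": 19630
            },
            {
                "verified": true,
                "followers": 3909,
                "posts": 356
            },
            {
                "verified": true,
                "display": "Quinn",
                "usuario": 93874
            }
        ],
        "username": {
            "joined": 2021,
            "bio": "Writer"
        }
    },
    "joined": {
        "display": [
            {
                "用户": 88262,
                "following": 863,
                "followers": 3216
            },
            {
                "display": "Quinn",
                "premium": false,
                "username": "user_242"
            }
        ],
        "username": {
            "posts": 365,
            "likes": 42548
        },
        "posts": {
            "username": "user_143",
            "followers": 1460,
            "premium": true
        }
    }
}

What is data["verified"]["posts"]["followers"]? 764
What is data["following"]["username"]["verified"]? True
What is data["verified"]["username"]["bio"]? "Writer"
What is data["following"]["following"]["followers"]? 990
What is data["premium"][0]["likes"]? 49632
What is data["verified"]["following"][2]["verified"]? True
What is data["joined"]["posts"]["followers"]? 1460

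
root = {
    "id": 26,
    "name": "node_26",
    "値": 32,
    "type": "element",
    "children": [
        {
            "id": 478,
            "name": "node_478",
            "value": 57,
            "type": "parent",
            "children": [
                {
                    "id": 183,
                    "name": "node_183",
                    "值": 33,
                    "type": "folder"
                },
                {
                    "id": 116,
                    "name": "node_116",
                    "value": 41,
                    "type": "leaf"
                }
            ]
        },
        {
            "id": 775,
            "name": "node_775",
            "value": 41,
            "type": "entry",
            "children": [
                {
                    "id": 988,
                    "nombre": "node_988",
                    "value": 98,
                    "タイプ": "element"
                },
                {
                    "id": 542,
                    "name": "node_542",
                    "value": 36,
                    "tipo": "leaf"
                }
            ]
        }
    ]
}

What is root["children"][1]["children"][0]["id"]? 988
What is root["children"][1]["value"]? 41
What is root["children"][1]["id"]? 775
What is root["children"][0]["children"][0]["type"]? "folder"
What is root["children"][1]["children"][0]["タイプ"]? "element"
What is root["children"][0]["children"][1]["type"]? "leaf"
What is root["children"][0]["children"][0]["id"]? 183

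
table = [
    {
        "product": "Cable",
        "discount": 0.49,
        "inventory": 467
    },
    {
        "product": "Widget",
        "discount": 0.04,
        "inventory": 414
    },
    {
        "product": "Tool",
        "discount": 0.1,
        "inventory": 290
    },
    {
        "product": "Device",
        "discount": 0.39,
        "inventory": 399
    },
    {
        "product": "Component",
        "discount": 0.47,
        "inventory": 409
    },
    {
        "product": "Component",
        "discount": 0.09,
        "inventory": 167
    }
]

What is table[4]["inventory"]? 409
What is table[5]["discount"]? 0.09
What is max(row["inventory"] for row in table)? 467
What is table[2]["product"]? "Tool"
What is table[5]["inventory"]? 167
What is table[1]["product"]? "Widget"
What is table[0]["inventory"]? 467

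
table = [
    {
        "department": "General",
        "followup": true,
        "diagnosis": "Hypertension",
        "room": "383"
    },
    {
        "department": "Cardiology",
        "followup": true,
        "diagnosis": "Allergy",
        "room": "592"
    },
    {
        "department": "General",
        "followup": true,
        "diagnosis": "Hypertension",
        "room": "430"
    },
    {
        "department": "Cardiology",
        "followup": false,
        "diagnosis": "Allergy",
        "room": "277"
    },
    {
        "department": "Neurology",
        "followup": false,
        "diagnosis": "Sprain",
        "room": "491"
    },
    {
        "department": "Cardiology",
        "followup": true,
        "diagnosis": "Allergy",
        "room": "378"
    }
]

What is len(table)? 6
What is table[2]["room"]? "430"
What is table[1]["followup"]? True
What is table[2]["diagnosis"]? "Hypertension"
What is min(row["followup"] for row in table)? False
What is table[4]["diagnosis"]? "Sprain"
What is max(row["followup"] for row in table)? True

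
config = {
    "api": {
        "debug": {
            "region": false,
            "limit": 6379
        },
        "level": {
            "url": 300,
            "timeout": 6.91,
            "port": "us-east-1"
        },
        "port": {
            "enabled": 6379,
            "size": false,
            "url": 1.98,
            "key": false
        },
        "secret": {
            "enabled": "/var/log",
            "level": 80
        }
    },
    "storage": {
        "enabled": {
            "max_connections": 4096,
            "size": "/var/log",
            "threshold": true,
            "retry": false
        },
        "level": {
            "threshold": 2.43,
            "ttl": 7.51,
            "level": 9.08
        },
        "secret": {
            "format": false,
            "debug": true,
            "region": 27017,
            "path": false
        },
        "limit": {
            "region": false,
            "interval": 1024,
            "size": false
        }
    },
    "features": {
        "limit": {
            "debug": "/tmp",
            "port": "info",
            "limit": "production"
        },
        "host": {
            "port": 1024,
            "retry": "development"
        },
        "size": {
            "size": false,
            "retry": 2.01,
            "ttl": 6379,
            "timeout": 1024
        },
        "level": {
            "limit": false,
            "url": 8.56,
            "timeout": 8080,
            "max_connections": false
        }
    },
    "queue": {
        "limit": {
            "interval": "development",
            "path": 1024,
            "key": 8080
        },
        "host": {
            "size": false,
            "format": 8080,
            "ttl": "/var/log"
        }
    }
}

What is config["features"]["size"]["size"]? False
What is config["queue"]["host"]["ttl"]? "/var/log"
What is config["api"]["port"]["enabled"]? 6379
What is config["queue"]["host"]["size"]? False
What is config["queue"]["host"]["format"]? 8080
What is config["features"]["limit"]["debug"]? "/tmp"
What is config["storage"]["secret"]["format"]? False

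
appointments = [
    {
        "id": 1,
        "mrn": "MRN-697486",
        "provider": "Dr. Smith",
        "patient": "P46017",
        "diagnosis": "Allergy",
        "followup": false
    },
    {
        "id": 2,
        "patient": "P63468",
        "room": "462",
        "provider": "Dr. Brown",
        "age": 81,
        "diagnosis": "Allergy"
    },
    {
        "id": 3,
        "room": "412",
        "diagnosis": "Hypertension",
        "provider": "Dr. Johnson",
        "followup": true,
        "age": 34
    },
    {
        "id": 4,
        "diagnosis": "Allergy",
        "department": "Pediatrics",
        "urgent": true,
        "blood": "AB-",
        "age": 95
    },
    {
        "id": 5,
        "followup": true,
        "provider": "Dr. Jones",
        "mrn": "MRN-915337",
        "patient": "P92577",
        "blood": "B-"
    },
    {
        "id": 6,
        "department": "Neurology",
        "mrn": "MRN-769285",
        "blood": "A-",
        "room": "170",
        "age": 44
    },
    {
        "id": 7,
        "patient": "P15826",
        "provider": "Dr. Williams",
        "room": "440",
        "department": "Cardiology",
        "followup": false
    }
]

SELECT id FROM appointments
[1, 2, 3, 4, 5, 6, 7]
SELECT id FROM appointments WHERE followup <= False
[1, 7]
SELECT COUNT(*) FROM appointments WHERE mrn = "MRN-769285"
1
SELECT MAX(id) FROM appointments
7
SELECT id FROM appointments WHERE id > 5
[6, 7]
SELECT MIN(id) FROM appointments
1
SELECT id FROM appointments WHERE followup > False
[3, 5]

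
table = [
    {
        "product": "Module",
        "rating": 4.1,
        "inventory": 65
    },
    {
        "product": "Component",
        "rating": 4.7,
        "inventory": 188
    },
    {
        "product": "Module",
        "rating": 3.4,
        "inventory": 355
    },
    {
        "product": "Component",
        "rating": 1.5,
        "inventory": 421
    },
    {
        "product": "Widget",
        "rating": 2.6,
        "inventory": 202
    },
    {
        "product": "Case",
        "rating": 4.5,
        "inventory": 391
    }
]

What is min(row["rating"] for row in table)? 1.5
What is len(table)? 6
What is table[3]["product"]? "Component"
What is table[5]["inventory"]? 391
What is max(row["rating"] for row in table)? 4.7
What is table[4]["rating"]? 2.6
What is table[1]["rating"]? 4.7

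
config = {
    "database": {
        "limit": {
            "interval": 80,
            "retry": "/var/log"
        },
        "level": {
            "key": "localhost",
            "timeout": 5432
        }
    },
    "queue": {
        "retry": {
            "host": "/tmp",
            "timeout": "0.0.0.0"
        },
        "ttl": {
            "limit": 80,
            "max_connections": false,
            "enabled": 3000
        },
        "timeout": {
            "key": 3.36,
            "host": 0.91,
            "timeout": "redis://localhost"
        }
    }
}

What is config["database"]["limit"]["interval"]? 80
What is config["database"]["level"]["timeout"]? 5432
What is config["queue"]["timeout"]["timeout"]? "redis://localhost"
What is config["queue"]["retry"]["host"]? "/tmp"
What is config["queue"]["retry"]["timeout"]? "0.0.0.0"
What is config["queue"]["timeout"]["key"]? 3.36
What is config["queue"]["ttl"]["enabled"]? 3000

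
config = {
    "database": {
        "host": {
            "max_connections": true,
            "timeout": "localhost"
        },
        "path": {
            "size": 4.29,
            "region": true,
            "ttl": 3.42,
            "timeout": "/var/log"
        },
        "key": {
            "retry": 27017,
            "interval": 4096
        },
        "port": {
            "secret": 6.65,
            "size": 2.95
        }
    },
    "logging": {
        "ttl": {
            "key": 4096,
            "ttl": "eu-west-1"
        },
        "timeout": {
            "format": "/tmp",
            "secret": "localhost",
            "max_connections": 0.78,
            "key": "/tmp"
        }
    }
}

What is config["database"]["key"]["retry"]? 27017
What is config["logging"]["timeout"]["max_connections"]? 0.78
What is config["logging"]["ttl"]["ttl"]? "eu-west-1"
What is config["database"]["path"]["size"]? 4.29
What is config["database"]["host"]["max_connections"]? True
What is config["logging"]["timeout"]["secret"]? "localhost"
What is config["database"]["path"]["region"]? True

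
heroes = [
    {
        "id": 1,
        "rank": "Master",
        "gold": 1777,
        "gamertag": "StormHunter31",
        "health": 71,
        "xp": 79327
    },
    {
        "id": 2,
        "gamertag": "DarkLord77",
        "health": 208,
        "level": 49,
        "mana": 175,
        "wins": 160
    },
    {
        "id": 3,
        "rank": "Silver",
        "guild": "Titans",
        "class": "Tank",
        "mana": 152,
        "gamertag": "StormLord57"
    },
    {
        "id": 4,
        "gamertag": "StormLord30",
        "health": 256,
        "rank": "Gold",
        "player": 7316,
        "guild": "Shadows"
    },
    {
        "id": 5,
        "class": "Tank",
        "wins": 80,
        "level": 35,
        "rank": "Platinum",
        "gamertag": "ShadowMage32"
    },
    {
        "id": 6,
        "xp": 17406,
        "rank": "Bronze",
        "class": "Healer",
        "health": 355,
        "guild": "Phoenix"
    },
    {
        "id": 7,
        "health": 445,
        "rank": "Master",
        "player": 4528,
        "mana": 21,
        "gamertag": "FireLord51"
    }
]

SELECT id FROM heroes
[1, 2, 3, 4, 5, 6, 7]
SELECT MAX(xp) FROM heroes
79327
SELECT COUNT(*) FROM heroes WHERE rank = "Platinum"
1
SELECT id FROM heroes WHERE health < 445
[1, 2, 4, 6]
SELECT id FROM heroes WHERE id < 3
[1, 2]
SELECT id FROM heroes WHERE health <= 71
[1]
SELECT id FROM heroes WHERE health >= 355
[6, 7]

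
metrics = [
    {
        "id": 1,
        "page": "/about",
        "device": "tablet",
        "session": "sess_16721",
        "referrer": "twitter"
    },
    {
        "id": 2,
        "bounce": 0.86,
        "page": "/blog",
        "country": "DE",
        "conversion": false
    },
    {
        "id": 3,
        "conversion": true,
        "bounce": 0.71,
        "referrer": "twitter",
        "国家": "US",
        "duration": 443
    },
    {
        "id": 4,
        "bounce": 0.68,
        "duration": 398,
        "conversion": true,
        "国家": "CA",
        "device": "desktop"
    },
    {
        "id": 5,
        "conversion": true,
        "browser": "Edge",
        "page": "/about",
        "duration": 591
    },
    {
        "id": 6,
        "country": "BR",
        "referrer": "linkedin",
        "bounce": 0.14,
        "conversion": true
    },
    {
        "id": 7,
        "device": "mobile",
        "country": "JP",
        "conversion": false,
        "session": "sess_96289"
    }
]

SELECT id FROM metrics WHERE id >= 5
[5, 6, 7]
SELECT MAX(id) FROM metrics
7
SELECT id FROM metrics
[1, 2, 3, 4, 5, 6, 7]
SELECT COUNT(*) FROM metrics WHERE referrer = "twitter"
2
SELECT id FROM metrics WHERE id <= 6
[1, 2, 3, 4, 5, 6]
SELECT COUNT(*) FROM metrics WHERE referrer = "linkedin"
1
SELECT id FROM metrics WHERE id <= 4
[1, 2, 3, 4]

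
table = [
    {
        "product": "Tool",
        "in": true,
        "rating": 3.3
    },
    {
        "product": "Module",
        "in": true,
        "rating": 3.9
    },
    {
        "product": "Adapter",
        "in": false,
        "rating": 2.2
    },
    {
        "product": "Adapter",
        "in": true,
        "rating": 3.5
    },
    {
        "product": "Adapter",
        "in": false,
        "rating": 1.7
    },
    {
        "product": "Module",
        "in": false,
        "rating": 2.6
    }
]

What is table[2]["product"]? "Adapter"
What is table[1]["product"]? "Module"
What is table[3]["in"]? True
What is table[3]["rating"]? 3.5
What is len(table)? 6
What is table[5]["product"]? "Module"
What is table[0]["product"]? "Tool"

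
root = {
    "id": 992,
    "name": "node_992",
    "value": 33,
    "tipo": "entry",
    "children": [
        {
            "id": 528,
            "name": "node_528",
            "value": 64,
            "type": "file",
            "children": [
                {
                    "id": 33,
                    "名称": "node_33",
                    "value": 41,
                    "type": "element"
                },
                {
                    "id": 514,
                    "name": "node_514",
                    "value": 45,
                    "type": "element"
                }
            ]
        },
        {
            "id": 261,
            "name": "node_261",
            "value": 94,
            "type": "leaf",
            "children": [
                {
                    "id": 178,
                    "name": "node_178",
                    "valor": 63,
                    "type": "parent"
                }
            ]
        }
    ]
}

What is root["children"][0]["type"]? "file"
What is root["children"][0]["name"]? "node_528"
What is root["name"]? "node_992"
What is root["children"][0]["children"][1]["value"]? 45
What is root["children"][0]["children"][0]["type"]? "element"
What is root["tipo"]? "entry"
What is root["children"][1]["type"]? "leaf"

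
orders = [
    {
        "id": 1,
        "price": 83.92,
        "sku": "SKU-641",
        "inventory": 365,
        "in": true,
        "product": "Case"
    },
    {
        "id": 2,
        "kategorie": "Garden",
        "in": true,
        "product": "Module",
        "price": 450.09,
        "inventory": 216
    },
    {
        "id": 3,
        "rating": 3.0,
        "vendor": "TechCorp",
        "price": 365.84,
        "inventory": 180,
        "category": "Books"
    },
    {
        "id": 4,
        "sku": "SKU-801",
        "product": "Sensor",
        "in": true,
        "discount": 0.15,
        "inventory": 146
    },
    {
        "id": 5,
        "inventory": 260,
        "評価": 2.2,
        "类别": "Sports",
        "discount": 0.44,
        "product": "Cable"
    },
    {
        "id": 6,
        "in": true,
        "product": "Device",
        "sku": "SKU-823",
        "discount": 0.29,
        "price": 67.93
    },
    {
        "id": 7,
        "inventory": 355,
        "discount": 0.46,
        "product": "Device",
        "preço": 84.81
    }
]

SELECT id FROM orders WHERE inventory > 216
[1, 5, 7]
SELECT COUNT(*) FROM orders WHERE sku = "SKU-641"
1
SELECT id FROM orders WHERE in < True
[]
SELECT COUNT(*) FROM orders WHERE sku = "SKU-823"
1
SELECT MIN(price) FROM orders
67.93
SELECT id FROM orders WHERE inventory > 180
[1, 2, 5, 7]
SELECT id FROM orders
[1, 2, 3, 4, 5, 6, 7]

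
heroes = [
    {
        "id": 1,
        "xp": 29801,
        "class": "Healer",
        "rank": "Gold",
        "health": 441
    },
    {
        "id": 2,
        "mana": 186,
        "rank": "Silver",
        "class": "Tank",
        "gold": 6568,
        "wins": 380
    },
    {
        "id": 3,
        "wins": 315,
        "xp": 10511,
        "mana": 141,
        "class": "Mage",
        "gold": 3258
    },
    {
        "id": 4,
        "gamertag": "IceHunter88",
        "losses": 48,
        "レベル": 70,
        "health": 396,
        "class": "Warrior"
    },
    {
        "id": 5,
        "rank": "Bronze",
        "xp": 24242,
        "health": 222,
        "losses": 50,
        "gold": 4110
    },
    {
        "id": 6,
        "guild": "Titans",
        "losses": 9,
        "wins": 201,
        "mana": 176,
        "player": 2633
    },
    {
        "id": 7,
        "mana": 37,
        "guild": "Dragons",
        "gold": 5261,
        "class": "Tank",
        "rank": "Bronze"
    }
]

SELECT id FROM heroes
[1, 2, 3, 4, 5, 6, 7]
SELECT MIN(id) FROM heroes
1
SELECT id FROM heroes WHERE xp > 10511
[1, 5]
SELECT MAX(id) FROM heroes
7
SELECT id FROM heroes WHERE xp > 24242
[1]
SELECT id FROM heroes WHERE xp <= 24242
[3, 5]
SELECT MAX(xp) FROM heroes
29801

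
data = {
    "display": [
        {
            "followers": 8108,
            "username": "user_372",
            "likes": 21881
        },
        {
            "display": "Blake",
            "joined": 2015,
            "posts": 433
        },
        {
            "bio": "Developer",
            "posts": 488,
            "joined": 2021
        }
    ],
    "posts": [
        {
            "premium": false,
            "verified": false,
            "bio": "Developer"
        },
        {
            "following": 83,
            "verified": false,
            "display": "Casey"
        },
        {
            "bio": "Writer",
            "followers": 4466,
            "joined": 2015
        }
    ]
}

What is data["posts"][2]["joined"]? 2015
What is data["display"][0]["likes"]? 21881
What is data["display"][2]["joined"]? 2021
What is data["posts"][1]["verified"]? False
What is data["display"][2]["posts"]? 488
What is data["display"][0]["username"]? "user_372"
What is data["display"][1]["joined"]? 2015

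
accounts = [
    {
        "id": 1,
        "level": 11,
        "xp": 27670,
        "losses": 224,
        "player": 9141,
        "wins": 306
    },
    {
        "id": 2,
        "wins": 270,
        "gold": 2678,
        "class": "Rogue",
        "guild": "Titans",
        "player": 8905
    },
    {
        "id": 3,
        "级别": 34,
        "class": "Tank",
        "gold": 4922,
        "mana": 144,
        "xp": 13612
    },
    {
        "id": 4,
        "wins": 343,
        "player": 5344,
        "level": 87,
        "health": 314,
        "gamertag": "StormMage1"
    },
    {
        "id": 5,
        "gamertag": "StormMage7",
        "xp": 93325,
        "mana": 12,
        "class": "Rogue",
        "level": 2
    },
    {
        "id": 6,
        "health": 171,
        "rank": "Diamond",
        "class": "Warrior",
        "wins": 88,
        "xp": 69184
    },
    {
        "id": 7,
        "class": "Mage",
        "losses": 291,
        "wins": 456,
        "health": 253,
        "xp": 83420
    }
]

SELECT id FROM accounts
[1, 2, 3, 4, 5, 6, 7]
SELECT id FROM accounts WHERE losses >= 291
[7]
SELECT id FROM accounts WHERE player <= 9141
[1, 2, 4]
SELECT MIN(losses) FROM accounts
224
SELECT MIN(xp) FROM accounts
13612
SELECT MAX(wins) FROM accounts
456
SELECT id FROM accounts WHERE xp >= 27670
[1, 5, 6, 7]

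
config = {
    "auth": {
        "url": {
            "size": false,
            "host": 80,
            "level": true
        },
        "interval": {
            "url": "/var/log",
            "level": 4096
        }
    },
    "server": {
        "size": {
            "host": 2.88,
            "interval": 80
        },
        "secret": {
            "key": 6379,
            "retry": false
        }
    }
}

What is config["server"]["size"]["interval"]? 80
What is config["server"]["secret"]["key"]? 6379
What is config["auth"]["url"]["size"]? False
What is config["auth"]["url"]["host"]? 80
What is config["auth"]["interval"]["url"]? "/var/log"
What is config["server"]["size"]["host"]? 2.88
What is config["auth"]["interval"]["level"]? 4096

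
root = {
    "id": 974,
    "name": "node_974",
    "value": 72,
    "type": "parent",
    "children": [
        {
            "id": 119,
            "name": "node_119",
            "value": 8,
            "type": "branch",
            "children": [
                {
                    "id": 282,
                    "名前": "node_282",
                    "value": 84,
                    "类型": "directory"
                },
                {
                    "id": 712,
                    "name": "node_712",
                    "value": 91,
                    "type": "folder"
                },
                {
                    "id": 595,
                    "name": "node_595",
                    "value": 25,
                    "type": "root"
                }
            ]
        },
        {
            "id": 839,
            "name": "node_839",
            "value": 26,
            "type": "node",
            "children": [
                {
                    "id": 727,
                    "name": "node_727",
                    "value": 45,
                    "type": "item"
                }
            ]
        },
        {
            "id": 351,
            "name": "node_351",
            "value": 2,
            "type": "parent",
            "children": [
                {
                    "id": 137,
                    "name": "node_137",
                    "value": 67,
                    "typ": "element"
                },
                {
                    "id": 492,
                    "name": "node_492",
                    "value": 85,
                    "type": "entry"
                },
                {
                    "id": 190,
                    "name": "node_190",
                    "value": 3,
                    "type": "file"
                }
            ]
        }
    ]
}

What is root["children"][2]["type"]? "parent"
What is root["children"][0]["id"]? 119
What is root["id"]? 974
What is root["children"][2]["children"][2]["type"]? "file"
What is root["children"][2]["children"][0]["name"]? "node_137"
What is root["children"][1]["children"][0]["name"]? "node_727"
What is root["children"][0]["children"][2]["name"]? "node_595"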